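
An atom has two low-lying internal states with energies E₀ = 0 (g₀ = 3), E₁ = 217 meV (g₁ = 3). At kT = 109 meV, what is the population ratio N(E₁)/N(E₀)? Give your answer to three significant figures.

n₁/n₀ = (g₁/g₀) exp[−(E₁−E₀)/kT] = (3/3) × exp(−(217 meV)/(109 meV)) = (3/3) × exp(-1.9908) = 0.137.

0.137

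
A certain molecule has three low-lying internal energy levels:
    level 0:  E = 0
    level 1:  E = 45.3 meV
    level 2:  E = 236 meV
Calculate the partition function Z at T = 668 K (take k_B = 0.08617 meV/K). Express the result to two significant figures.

k_BT = 0.08617 × 668 K = 57.56 meV.
Eᵢ/kT = 0, 0.7870, 4.100.
Z = Σ e^(−Eᵢ/kT) = e^(−0) + e^(−0.7870) + e^(−4.100) = 1.000 + 0.4552 + 0.01657 = 1.472.

Z = 1.5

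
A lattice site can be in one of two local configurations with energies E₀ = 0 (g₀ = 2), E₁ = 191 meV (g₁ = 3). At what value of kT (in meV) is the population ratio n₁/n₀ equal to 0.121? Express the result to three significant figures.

n₁/n₀ = (g₁/g₀) exp[−(E₁−E₀)/kT] = 0.121.
⇒ (E₁−E₀)/kT = ln((3/2)/0.121) = ln(12.397) = 2.5175.
kT = 191 meV / 2.5175 = 75.9 meV.

75.9 meV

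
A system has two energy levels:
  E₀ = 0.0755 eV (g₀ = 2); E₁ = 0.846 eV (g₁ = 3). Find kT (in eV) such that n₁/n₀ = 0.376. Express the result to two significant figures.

n₁/n₀ = (g₁/g₀) exp[−(E₁−E₀)/kT] = 0.376.
⇒ (E₁−E₀)/kT = ln((3/2)/0.376) = ln(3.989) = 1.384.
kT = 0.7705 eV / 1.384 = 0.56 eV.

0.56 eV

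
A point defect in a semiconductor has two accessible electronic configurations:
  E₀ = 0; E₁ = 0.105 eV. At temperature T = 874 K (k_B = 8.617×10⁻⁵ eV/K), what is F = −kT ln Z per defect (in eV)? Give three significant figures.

k_BT = 8.617×10⁻⁵ × 874 K = 0.075313 eV.
Eᵢ/kT = 0, 1.3942.
Z = Σ e^(−Eᵢ/kT) = e^(−0) + e^(−1.3942) = 1.0000 + 0.24803 = 1.2480.
F = −kT ln Z = −0.075313 × ln(1.2480) = −0.075313 × 0.22154 = -0.0167 eV.

-0.0167 eV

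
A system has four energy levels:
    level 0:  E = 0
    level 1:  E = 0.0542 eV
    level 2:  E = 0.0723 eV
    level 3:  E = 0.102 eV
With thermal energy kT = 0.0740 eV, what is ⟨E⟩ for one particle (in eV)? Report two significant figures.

Eᵢ/kT = 0, 0.7324, 0.9770, 1.378.
Z = Σ e^(−Eᵢ/kT) = e^(−0) + e^(−0.7324) + e^(−0.9770) + e^(−1.378) = 1.000 + 0.4808 + 0.3764 + 0.2521 = 2.109.
⟨E⟩ = Σ Eᵢ e^(−Eᵢ/kT) / Z = (0·1.000 + 0.0542·0.4808 + 0.0723·0.3764 + 0.102·0.2521) / 2.109 = 0.037 eV.

0.037 eV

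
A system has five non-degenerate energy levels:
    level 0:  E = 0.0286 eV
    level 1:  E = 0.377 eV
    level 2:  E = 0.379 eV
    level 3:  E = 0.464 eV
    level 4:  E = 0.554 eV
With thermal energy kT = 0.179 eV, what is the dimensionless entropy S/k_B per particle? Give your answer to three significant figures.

1.00

Eᵢ/kT = 0.15978, 2.1061, 2.1173, 2.5922, 3.0950.
Z = Σ e^(−Eᵢ/kT) = e^(−0.15978) + e^(−2.1061) + e^(−2.1173) + e^(−2.5922) + e^(−3.0950) = 0.85233 + 0.12171 + 0.12036 + 0.074855 + 0.045275 = 1.2145.
⟨E⟩ = Σ EᵢPᵢ = 0.14466 eV.
S/k_B = ln Z + ⟨E⟩/kT = ln(1.2145) + 0.14466/0.179 = 0.19433 + 0.80816 = 1.00.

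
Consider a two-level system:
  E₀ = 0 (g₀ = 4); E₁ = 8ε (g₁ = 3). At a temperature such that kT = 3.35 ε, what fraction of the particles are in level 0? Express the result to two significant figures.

0.94

Eᵢ/kT = 0, 2.388.
Z = Σ gᵢe^(−Eᵢ/kT) = 4·e^(−0) + 3·e^(−2.388) = 4.000 + 0.2754 = 4.275.
P₀ = g₀ e^(−E₀/kT) / Z = 4.000/4.275 = 0.94.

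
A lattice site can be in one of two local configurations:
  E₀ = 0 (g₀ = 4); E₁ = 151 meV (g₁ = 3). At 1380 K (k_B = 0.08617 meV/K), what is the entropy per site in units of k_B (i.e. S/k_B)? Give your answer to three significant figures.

1.80

k_BT = 0.08617 × 1380 K = 118.91 meV.
Eᵢ/kT = 0, 1.2699.
Z = Σ gᵢe^(−Eᵢ/kT) = 4·e^(−0) + 3·e^(−1.2699) = 4.0000 + 0.84258 = 4.8426.
⟨E⟩ = Σ EᵢPᵢ = 26.273 meV.
S/k_B = ln Z + ⟨E⟩/kT = ln(4.8426) + 26.273/118.91 = 1.5775 + 0.22095 = 1.80.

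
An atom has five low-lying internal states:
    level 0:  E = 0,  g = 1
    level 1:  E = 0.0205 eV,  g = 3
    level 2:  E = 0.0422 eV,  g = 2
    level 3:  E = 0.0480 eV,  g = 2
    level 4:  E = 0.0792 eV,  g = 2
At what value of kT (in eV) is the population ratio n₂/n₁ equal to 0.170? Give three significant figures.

0.0159 eV

n₂/n₁ = (g₂/g₁) exp[−(E₂−E₁)/kT] = 0.170.
⇒ (E₂−E₁)/kT = ln((2/3)/0.170) = ln(3.9216) = 1.3665.
kT = 0.0217 eV / 1.3665 = 0.0159 eV.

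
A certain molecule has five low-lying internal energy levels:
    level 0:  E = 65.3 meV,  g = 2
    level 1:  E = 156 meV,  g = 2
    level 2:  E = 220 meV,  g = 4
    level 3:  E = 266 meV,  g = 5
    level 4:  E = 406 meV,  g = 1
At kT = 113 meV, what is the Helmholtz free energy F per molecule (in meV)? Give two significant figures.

Eᵢ/kT = 0.5779, 1.381, 1.947, 2.354, 3.593.
Z = Σ gᵢe^(−Eᵢ/kT) = 2·e^(−0.5779) + 2·e^(−1.381) + 4·e^(−1.947) + 5·e^(−2.354) + 1·e^(−3.593) = 1.122 + 0.5027 + 0.5708 + 0.4749 + 0.02752 = 2.698.
F = −kT ln Z = −113 × ln(2.698) = −113 × 0.9925 = -110 meV.

-110 meV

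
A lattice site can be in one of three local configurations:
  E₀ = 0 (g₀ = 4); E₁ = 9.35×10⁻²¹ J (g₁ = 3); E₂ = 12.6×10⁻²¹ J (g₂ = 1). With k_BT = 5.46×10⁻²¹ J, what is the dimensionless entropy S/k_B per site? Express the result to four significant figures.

1.784

Eᵢ/kT = 0, 1.71245, 2.30769.
Z = Σ gᵢe^(−Eᵢ/kT) = 4·e^(−0) + 3·e^(−1.71245) + 1·e^(−2.30769) = 4.00000 + 0.541270 + 0.0994908 = 4.64076.
⟨E⟩ = Σ EᵢPᵢ = 1.36065 ×10⁻²¹ J.
S/k_B = ln Z + ⟨E⟩/kT = ln(4.64076) + 1.36065/5.46 = 1.53488 + 0.249203 = 1.784.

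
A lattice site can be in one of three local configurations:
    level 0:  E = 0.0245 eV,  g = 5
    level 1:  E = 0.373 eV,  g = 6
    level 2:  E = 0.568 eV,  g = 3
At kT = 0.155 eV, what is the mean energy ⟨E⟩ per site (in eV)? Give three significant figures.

0.0716 eV

Eᵢ/kT = 0.15806, 2.4065, 3.6645.
Z = Σ gᵢe^(−Eᵢ/kT) = 5·e^(−0.15806) + 6·e^(−2.4065) + 3·e^(−3.6645) = 4.2690 + 0.54078 + 0.076851 = 4.8866.
⟨E⟩ = Σ Eᵢ gᵢe^(−Eᵢ/kT) / Z = (0.0245·4.2690 + 0.373·0.54078 + 0.568·0.076851) / 4.8866 = 0.0716 eV.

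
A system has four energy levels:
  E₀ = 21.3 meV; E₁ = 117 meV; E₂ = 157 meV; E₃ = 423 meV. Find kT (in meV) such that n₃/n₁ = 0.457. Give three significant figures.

n₃/n₁ = exp[−(E₃−E₁)/kT] = 0.457.
⇒ (E₃−E₁)/kT = ln(1/0.457) = ln(2.1882) = 0.78308.
kT = 306 meV / 0.78308 = 391 meV.

391 meV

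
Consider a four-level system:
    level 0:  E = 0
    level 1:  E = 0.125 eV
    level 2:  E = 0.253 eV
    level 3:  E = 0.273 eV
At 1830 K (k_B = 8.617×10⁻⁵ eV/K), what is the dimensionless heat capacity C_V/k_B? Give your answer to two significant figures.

k_BT = 8.617×10⁻⁵ × 1830 K = 0.1577 eV.
Eᵢ/kT = 0, 0.7926, 1.604, 1.731.
Z = Σ e^(−Eᵢ/kT) = e^(−0) + e^(−0.7926) + e^(−1.604) + e^(−1.731) = 1.000 + 0.4527 + 0.2011 + 0.1771 = 1.831.
⟨E⟩ = 0.08510 eV, ⟨E²⟩ = 0.01810 eV².
C_V/k_B = (⟨E²⟩ − ⟨E⟩²)/(kT)² = (0.01810 − 0.007242)/0.02487 = 0.44.

0.44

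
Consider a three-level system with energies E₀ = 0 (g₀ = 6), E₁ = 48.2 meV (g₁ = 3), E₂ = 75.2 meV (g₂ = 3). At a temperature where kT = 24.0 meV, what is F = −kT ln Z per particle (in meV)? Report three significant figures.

Eᵢ/kT = 0, 2.0083, 3.1333.
Z = Σ gᵢe^(−Eᵢ/kT) = 6·e^(−0) + 3·e^(−2.0083) + 3·e^(−3.1333) = 6.0000 + 0.40265 + 0.13072 = 6.5334.
F = −kT ln Z = −24.0 × ln(6.5334) = −24.0 × 1.8769 = -45.0 meV.

-45.0 meV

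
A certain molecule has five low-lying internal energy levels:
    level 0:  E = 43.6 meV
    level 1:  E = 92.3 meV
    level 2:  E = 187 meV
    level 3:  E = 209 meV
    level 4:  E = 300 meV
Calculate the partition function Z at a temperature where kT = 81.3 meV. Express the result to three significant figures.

Eᵢ/kT = 0.53629, 1.1353, 2.3001, 2.5707, 3.6900.
Z = Σ e^(−Eᵢ/kT) = e^(−0.53629) + e^(−1.1353) + e^(−2.3001) + e^(−2.5707) + e^(−3.6900) = 0.58491 + 0.32133 + 0.10025 + 0.076482 + 0.024972 = 1.1079.

Z = 1.11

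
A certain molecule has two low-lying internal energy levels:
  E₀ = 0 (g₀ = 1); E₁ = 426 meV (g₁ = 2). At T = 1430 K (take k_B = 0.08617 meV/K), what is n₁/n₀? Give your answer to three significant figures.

0.0630

k_BT = 0.08617 × 1430 K = 123.22 meV.
n₁/n₀ = (g₁/g₀) exp[−(E₁−E₀)/kT] = (2/1) × exp(−(426 meV)/(123.22 meV)) = (2/1) × exp(-3.4572) = 0.0630.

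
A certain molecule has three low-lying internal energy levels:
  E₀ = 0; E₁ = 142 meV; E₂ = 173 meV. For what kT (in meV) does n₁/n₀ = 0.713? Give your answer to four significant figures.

419.8 meV

n₁/n₀ = exp[−(E₁−E₀)/kT] = 0.713.
⇒ (E₁−E₀)/kT = ln(1/0.713) = ln(1.40252) = 0.338271.
kT = 142 meV / 0.338271 = 419.8 meV.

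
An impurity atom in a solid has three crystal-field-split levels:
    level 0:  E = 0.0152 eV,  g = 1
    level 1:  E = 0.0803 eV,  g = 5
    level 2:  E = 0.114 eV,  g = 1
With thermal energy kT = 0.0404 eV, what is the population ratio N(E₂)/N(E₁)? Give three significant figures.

n₂/n₁ = (g₂/g₁) exp[−(E₂−E₁)/kT] = (1/5) × exp(−(0.0337 eV)/(0.0404 eV)) = (1/5) × exp(-0.83416) = 0.0868.

0.0868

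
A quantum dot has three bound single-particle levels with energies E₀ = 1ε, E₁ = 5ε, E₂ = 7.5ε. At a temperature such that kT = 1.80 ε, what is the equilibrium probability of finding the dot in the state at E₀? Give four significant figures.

Eᵢ/kT = 0.555556, 2.77778, 4.16667.
Z = Σ e^(−Eᵢ/kT) = e^(−0.555556) + e^(−2.77778) + e^(−4.16667) = 0.573753 + 0.0621764 + 0.0155038 = 0.651433.
P₀ = e^(−E₀/kT) / Z = 0.573753/0.651433 = 0.8808.

0.8808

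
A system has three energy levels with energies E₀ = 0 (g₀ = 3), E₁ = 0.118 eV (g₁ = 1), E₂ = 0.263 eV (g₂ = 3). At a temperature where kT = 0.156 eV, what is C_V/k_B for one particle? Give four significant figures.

Eᵢ/kT = 0, 0.756410, 1.68590.
Z = Σ gᵢe^(−Eᵢ/kT) = 3·e^(−0) + 1·e^(−0.756410) + 3·e^(−1.68590) = 3.00000 + 0.469348 + 0.555833 = 4.02518.
⟨E⟩ = 0.0500766 eV, ⟨E²⟩ = 0.0111751 eV².
C_V/k_B = (⟨E²⟩ − ⟨E⟩²)/(kT)² = (0.0111751 − 0.00250767)/0.0243360 = 0.3562.

0.3562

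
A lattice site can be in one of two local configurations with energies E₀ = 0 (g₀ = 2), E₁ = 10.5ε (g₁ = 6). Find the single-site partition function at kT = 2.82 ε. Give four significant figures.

Eᵢ/kT = 0, 3.72340.
Z = Σ gᵢe^(−Eᵢ/kT) = 2·e^(−0) + 6·e^(−3.72340) = 2.00000 + 0.144910 = 2.14491.

Z = 2.145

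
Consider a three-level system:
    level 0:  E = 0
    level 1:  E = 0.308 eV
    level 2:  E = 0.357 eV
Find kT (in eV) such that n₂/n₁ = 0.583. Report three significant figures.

n₂/n₁ = exp[−(E₂−E₁)/kT] = 0.583.
⇒ (E₂−E₁)/kT = ln(1/0.583) = ln(1.7153) = 0.53959.
kT = 0.049 eV / 0.53959 = 0.0908 eV.

0.0908 eV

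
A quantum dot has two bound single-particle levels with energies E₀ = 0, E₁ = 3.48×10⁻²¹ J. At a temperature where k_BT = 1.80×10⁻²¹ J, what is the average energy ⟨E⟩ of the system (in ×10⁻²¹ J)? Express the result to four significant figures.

0.4398 ×10⁻²¹ J

Eᵢ/kT = 0, 1.93333.
Z = Σ e^(−Eᵢ/kT) = e^(−0) + e^(−1.93333) = 1.00000 + 0.144666 = 1.14467.
⟨E⟩ = Σ Eᵢ e^(−Eᵢ/kT) / Z = (0·1.00000 + 3.48·0.144666) / 1.14467 = 0.4398 ×10⁻²¹ J.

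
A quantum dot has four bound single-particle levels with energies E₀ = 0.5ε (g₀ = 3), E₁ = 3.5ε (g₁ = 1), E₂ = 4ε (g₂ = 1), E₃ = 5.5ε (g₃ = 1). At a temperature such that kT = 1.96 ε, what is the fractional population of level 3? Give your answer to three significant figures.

Eᵢ/kT = 0.25510, 1.7857, 2.0408, 2.8061.
Z = Σ gᵢe^(−Eᵢ/kT) = 3·e^(−0.25510) + 1·e^(−1.7857) + 1·e^(−2.0408) + 1·e^(−2.8061) = 2.3245 + 0.16768 + 0.12992 + 0.060440 = 2.6825.
P₃ = g₃ e^(−E₃/kT) / Z = 0.060440/2.6825 = 0.0225.

0.0225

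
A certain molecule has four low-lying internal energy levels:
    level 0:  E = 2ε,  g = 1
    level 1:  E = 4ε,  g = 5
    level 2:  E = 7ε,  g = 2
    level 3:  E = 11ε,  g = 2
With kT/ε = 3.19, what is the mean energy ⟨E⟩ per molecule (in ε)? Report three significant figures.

Eᵢ/kT = 0.62696, 1.2539, 2.1944, 3.4483.
Z = Σ gᵢe^(−Eᵢ/kT) = 1·e^(−0.62696) + 5·e^(−1.2539) + 2·e^(−2.1944) + 2·e^(−3.4483) = 0.53421 + 1.4269 + 0.22285 + 0.063599 = 2.2476.
⟨E⟩ = Σ Eᵢ gᵢe^(−Eᵢ/kT) / Z = (2·0.53421 + 4·1.4269 + 7·0.22285 + 11·0.063599) / 2.2476 = 4.02 ε.

4.02 ε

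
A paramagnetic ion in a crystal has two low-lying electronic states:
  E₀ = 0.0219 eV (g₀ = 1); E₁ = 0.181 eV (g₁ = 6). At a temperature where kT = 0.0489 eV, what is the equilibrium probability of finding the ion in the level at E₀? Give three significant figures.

Eᵢ/kT = 0.44785, 3.7014.
Z = Σ gᵢe^(−Eᵢ/kT) = 1·e^(−0.44785) + 6·e^(−3.7014) = 0.63900 + 0.14813 = 0.78713.
P₀ = g₀ e^(−E₀/kT) / Z = 0.63900/0.78713 = 0.812.

0.812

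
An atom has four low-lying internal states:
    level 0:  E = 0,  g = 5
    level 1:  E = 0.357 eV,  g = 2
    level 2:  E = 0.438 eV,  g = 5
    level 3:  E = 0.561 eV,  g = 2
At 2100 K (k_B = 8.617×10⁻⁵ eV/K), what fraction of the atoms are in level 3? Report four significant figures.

k_BT = 8.617×10⁻⁵ × 2100 K = 0.180957 eV.
Eᵢ/kT = 0, 1.97284, 2.42046, 3.10018.
Z = Σ gᵢe^(−Eᵢ/kT) = 5·e^(−0) + 2·e^(−1.97284) + 5·e^(−2.42046) + 2·e^(−3.10018) = 5.00000 + 0.278123 + 0.444404 + 0.0900822 = 5.81261.
P₃ = g₃ e^(−E₃/kT) / Z = 0.0900822/5.81261 = 0.01550.

0.01550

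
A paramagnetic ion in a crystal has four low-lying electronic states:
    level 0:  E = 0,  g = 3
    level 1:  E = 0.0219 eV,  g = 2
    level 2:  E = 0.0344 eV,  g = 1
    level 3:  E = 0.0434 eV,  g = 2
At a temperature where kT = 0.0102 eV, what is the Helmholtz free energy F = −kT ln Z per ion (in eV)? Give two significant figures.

-0.012 eV

Eᵢ/kT = 0, 2.147, 3.373, 4.255.
Z = Σ gᵢe^(−Eᵢ/kT) = 3·e^(−0) + 2·e^(−2.147) + 1·e^(−3.373) + 2·e^(−4.255) = 3.000 + 0.2337 + 0.03429 + 0.02839 = 3.296.
F = −kT ln Z = −0.0102 × ln(3.296) = −0.0102 × 1.193 = -0.012 eV.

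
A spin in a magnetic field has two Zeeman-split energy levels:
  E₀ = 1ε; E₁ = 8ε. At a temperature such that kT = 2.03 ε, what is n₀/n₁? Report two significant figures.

n₀/n₁ = exp[−(E₀−E₁)/kT] = exp(−(-7ε)/(2.03ε)) = exp(3.448) = 31.

31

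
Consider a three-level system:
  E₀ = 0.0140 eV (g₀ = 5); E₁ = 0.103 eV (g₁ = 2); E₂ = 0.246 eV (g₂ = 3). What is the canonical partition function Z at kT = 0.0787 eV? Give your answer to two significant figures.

Eᵢ/kT = 0.1779, 1.309, 3.126.
Z = Σ gᵢe^(−Eᵢ/kT) = 5·e^(−0.1779) + 2·e^(−1.309) + 3·e^(−3.126) = 4.185 + 0.5402 + 0.1317 = 4.857.

Z = 4.9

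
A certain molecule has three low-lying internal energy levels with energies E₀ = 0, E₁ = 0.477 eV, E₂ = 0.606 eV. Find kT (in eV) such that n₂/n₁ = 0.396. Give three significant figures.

n₂/n₁ = exp[−(E₂−E₁)/kT] = 0.396.
⇒ (E₂−E₁)/kT = ln(1/0.396) = ln(2.5253) = 0.92636.
kT = 0.129 eV / 0.92636 = 0.139 eV.

0.139 eV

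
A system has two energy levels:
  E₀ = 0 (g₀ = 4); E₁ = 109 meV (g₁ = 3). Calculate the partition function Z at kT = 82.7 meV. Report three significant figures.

Z = 4.80

Eᵢ/kT = 0, 1.3180.
Z = Σ gᵢe^(−Eᵢ/kT) = 4·e^(−0) + 3·e^(−1.3180) = 4.0000 + 0.80301 = 4.8030.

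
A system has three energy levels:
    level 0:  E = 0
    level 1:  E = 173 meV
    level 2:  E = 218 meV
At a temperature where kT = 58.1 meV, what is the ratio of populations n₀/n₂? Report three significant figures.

42.6

n₀/n₂ = exp[−(E₀−E₂)/kT] = exp(−(-218 meV)/(58.1 meV)) = exp(3.7522) = 42.6.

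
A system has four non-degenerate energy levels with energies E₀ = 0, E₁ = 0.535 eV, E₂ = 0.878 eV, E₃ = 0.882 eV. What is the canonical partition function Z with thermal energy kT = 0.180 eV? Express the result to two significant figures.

Eᵢ/kT = 0, 2.972, 4.878, 4.900.
Z = Σ e^(−Eᵢ/kT) = e^(−0) + e^(−2.972) + e^(−4.878) + e^(−4.900) = 1.000 + 0.05120 + 0.007612 + 0.007447 = 1.066.

Z = 1.1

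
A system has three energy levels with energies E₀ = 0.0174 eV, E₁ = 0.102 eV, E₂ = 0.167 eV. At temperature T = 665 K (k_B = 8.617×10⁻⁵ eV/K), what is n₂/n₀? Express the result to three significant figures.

k_BT = 8.617×10⁻⁵ × 665 K = 0.057303 eV.
n₂/n₀ = exp[−(E₂−E₀)/kT] = exp(−(0.1496 eV)/(0.057303 eV)) = exp(-2.6107) = 0.0735.

0.0735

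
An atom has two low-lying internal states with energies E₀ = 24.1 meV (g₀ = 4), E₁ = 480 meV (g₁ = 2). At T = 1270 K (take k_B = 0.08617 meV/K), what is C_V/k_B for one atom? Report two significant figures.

0.13

k_BT = 0.08617 × 1270 K = 109.4 meV.
Eᵢ/kT = 0.2203, 4.388.
Z = Σ gᵢe^(−Eᵢ/kT) = 4·e^(−0.2203) + 2·e^(−4.388) = 3.209 + 0.02485 = 3.234.
⟨E⟩ = 27.60 meV, ⟨E²⟩ = 2347 meV².
C_V/k_B = (⟨E²⟩ − ⟨E⟩²)/(kT)² = (2347 − 761.8)/11970 = 0.13.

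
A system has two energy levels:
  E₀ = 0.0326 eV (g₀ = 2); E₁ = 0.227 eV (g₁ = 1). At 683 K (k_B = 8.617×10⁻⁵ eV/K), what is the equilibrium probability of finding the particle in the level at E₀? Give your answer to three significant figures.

k_BT = 8.617×10⁻⁵ × 683 K = 0.058854 eV.
Eᵢ/kT = 0.55391, 3.8570.
Z = Σ gᵢe^(−Eᵢ/kT) = 2·e^(−0.55391) + 1·e^(−3.8570) = 1.1494 + 0.021131 = 1.1705.
P₀ = g₀ e^(−E₀/kT) / Z = 1.1494/1.1705 = 0.982.

0.982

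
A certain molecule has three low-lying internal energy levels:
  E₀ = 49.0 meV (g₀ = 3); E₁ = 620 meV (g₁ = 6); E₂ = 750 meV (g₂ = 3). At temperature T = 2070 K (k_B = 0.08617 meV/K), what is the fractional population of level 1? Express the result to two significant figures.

0.074

k_BT = 0.08617 × 2070 K = 178.4 meV.
Eᵢ/kT = 0.2747, 3.475, 4.204.
Z = Σ gᵢe^(−Eᵢ/kT) = 3·e^(−0.2747) + 6·e^(−3.475) + 3·e^(−4.204) = 2.279 + 0.1858 + 0.04481 = 2.510.
P₁ = g₁ e^(−E₁/kT) / Z = 0.1858/2.510 = 0.074.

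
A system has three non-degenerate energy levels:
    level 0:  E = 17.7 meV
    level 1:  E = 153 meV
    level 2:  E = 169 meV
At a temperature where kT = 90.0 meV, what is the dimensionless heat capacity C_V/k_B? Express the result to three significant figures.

0.519

Eᵢ/kT = 0.19667, 1.7000, 1.8778.
Z = Σ e^(−Eᵢ/kT) = e^(−0.19667) + e^(−1.7000) + e^(−1.8778) = 0.82146 + 0.18268 + 0.15293 = 1.1571.
⟨E⟩ = 59.057 meV, ⟨E²⟩ = 7693.0 meV².
C_V/k_B = (⟨E²⟩ − ⟨E⟩²)/(kT)² = (7693.0 − 3487.7)/8100.0 = 0.519.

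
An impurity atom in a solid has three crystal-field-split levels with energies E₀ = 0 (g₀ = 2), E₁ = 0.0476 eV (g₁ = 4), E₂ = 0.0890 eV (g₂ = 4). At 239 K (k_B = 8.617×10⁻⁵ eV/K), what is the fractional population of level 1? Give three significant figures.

0.162

k_BT = 8.617×10⁻⁵ × 239 K = 0.020595 eV.
Eᵢ/kT = 0, 2.3112, 4.3214.
Z = Σ gᵢe^(−Eᵢ/kT) = 2·e^(−0) + 4·e^(−2.3112) + 4·e^(−4.3214) = 2.0000 + 0.39657 + 0.053125 = 2.4497.
P₁ = g₁ e^(−E₁/kT) / Z = 0.39657/2.4497 = 0.162.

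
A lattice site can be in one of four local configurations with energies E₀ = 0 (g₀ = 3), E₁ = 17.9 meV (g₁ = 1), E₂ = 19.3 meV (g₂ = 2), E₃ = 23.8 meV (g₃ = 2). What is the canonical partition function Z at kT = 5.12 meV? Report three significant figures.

Z = 3.10

Eᵢ/kT = 0, 3.4961, 3.7695, 4.6484.
Z = Σ gᵢe^(−Eᵢ/kT) = 3·e^(−0) + 1·e^(−3.4961) + 2·e^(−3.7695) + 2·e^(−4.6484) = 3.0000 + 0.030315 + 0.046127 + 0.019154 = 3.0956.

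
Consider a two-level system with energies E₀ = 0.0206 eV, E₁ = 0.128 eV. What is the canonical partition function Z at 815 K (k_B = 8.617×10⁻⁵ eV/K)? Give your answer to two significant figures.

k_BT = 8.617×10⁻⁵ × 815 K = 0.07023 eV.
Eᵢ/kT = 0.2933, 1.823.
Z = Σ e^(−Eᵢ/kT) = e^(−0.2933) + e^(−1.823) = 0.7458 + 0.1615 = 0.9073.

Z = 0.91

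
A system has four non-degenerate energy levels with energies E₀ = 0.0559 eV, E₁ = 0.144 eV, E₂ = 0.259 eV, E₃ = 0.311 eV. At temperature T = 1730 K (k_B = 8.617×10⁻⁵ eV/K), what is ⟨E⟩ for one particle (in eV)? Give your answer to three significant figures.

0.130 eV

k_BT = 8.617×10⁻⁵ × 1730 K = 0.14907 eV.
Eᵢ/kT = 0.37499, 0.96599, 1.7374, 2.0863.
Z = Σ e^(−Eᵢ/kT) = e^(−0.37499) + e^(−0.96599) + e^(−1.7374) + e^(−2.0863) = 0.68730 + 0.38061 + 0.17598 + 0.12415 = 1.3680.
⟨E⟩ = Σ Eᵢ e^(−Eᵢ/kT) / Z = (0.0559·0.68730 + 0.144·0.38061 + 0.259·0.17598 + 0.311·0.12415) / 1.3680 = 0.130 eV.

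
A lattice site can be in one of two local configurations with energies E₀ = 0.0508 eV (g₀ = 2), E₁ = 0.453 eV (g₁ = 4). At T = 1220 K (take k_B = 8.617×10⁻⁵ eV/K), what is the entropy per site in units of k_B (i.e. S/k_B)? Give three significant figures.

k_BT = 8.617×10⁻⁵ × 1220 K = 0.10513 eV.
Eᵢ/kT = 0.48321, 4.3090.
Z = Σ gᵢe^(−Eᵢ/kT) = 2·e^(−0.48321) + 4·e^(−4.3090) = 1.2336 + 0.053788 = 1.2874.
⟨E⟩ = Σ EᵢPᵢ = 0.067604 eV.
S/k_B = ln Z + ⟨E⟩/kT = ln(1.2874) + 0.067604/0.10513 = 0.25262 + 0.64305 = 0.896.

0.896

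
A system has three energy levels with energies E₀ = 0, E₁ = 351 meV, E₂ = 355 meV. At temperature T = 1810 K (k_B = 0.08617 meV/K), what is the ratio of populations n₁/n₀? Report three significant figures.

k_BT = 0.08617 × 1810 K = 155.97 meV.
n₁/n₀ = exp[−(E₁−E₀)/kT] = exp(−(351 meV)/(155.97 meV)) = exp(-2.2504) = 0.105.

0.105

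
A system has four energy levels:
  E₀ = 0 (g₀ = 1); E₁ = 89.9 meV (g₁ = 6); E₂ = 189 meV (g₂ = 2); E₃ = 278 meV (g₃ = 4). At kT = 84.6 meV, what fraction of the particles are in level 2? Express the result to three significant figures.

0.0623

Eᵢ/kT = 0, 1.0626, 2.2340, 3.2861.
Z = Σ gᵢe^(−Eᵢ/kT) = 1·e^(−0) + 6·e^(−1.0626) + 2·e^(−2.2340) + 4·e^(−3.2861) = 1.0000 + 2.0733 + 0.21420 + 0.14960 = 3.4371.
P₂ = g₂ e^(−E₂/kT) / Z = 0.21420/3.4371 = 0.0623.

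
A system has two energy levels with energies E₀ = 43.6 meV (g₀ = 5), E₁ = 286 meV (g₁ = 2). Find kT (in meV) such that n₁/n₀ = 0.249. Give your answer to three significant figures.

511 meV

n₁/n₀ = (g₁/g₀) exp[−(E₁−E₀)/kT] = 0.249.
⇒ (E₁−E₀)/kT = ln((2/5)/0.249) = ln(1.6064) = 0.47400.
kT = 242.4 meV / 0.47400 = 511 meV.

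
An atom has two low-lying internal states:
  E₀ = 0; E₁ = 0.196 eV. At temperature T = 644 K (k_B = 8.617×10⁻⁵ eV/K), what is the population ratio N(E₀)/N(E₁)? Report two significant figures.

k_BT = 8.617×10⁻⁵ × 644 K = 0.05549 eV.
n₀/n₁ = exp[−(E₀−E₁)/kT] = exp(−(-0.196 eV)/(0.05549 eV)) = exp(3.532) = 34.

34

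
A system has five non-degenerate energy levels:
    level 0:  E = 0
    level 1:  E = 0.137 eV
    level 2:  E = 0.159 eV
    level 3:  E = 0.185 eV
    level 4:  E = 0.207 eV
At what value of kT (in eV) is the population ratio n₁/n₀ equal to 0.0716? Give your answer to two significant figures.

n₁/n₀ = exp[−(E₁−E₀)/kT] = 0.0716.
⇒ (E₁−E₀)/kT = ln(1/0.0716) = ln(13.97) = 2.637.
kT = 0.137 eV / 2.637 = 0.052 eV.

0.052 eV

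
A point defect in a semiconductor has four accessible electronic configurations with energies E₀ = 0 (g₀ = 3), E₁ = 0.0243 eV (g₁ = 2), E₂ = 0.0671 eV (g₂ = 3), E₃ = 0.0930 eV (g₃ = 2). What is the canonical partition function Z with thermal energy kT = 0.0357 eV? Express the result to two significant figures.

Eᵢ/kT = 0, 0.6807, 1.880, 2.605.
Z = Σ gᵢe^(−Eᵢ/kT) = 3·e^(−0) + 2·e^(−0.6807) + 3·e^(−1.880) + 2·e^(−2.605) = 3.000 + 1.013 + 0.4578 + 0.1478 = 4.619.

Z = 4.6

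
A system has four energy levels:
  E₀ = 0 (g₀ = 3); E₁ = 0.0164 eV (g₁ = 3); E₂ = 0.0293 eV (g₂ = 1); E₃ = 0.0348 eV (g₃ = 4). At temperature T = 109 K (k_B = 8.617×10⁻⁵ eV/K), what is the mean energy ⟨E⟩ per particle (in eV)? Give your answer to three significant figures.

k_BT = 8.617×10⁻⁵ × 109 K = 0.0093925 eV.
Eᵢ/kT = 0, 1.7461, 3.1195, 3.7051.
Z = Σ gᵢe^(−Eᵢ/kT) = 3·e^(−0) + 3·e^(−1.7461) + 1·e^(−3.1195) + 4·e^(−3.7051) = 3.0000 + 0.52336 + 0.044179 + 0.098391 = 3.6659.
⟨E⟩ = Σ Eᵢ gᵢe^(−Eᵢ/kT) / Z = (0·3.0000 + 0.0164·0.52336 + 0.0293·0.044179 + 0.0348·0.098391) / 3.6659 = 0.00363 eV.

0.00363 eV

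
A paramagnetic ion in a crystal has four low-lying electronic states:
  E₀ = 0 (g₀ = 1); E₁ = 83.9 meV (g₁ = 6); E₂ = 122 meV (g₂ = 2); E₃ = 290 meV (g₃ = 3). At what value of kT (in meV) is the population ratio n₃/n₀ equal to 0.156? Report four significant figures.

98.09 meV

n₃/n₀ = (g₃/g₀) exp[−(E₃−E₀)/kT] = 0.156.
⇒ (E₃−E₀)/kT = ln((3/1)/0.156) = ln(19.2308) = 2.95651.
kT = 290 meV / 2.95651 = 98.09 meV.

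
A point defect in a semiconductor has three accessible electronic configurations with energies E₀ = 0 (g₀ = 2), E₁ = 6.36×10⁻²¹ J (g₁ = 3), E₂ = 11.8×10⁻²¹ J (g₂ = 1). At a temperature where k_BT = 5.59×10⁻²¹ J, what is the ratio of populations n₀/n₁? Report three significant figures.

n₀/n₁ = (g₀/g₁) exp[−(E₀−E₁)/kT] = (2/3) × exp(−(-6.36 ×10⁻²¹ J)/(5.59 ×10⁻²¹ J)) = (2/3) × exp(1.1377) = 2.08.

2.08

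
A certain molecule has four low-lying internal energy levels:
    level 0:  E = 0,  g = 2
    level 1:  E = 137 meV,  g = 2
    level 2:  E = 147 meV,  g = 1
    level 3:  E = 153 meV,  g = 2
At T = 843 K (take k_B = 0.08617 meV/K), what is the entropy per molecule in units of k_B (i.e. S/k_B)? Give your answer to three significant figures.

k_BT = 0.08617 × 843 K = 72.641 meV.
Eᵢ/kT = 0, 1.8860, 2.0237, 2.1062.
Z = Σ gᵢe^(−Eᵢ/kT) = 2·e^(−0) + 2·e^(−1.8860) + 1·e^(−2.0237) + 2·e^(−2.1062) = 2.0000 + 0.30335 + 0.13217 + 0.24340 = 2.6789.
⟨E⟩ = Σ EᵢPᵢ = 36.667 meV.
S/k_B = ln Z + ⟨E⟩/kT = ln(2.6789) + 36.667/72.641 = 0.98541 + 0.50477 = 1.49.

1.49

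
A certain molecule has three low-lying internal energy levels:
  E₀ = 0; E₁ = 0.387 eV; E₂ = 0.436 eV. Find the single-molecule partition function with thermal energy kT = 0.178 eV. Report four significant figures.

Eᵢ/kT = 0, 2.17416, 2.44944.
Z = Σ e^(−Eᵢ/kT) = e^(−0) + e^(−2.17416) + e^(−2.44944) = 1.00000 + 0.113704 + 0.0863419 = 1.20005.

Z = 1.200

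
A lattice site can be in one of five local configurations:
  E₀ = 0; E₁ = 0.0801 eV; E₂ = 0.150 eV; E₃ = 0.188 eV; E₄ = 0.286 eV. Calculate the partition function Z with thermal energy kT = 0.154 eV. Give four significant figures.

Z = 2.423

Eᵢ/kT = 0, 0.520130, 0.974026, 1.22078, 1.85714.
Z = Σ e^(−Eᵢ/kT) = e^(−0) + e^(−0.520130) + e^(−0.974026) + e^(−1.22078) + e^(−1.85714) = 1.00000 + 0.594443 + 0.377560 + 0.295000 + 0.156118 = 2.42312.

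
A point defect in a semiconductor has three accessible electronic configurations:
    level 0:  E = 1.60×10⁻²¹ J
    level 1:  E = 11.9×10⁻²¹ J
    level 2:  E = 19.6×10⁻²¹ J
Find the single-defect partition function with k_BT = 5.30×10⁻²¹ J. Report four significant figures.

Eᵢ/kT = 0.301887, 2.24528, 3.69811.
Z = Σ e^(−Eᵢ/kT) = e^(−0.301887) + e^(−2.24528) + e^(−3.69811) = 0.739422 + 0.105898 + 0.0247703 = 0.870090.

Z = 0.8701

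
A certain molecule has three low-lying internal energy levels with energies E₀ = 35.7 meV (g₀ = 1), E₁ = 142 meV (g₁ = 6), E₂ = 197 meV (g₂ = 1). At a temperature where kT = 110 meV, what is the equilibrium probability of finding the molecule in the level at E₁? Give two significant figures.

Eᵢ/kT = 0.3245, 1.291, 1.791.
Z = Σ gᵢe^(−Eᵢ/kT) = 1·e^(−0.3245) + 6·e^(−1.291) + 1·e^(−1.791) = 0.7229 + 1.650 + 0.1668 = 2.540.
P₁ = g₁ e^(−E₁/kT) / Z = 1.650/2.540 = 0.65.

0.65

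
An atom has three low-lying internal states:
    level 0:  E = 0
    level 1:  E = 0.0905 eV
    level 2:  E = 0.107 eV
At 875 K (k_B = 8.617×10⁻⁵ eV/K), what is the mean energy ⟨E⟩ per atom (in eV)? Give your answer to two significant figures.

k_BT = 8.617×10⁻⁵ × 875 K = 0.07540 eV.
Eᵢ/kT = 0, 1.200, 1.419.
Z = Σ e^(−Eᵢ/kT) = e^(−0) + e^(−1.200) + e^(−1.419) = 1.000 + 0.3012 + 0.2420 = 1.543.
⟨E⟩ = Σ Eᵢ e^(−Eᵢ/kT) / Z = (0·1.000 + 0.0905·0.3012 + 0.107·0.2420) / 1.543 = 0.034 eV.

0.034 eV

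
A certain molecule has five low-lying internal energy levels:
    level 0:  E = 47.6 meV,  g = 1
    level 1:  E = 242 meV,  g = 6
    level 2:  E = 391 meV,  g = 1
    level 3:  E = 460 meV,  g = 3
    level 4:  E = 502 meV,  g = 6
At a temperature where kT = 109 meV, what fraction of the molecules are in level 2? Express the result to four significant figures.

Eᵢ/kT = 0.436697, 2.22018, 3.58716, 4.22018, 4.60550.
Z = Σ gᵢe^(−Eᵢ/kT) = 1·e^(−0.436697) + 6·e^(−2.22018) + 1·e^(−3.58716) + 3·e^(−4.22018) + 6·e^(−4.60550) = 0.646167 + 0.651537 + 0.0276768 + 0.0440880 + 0.0599802 = 1.42945.
P₂ = g₂ e^(−E₂/kT) / Z = 0.0276768/1.42945 = 0.01936.

0.01936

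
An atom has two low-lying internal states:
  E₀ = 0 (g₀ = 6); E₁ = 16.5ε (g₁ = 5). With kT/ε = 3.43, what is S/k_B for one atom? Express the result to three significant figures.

Eᵢ/kT = 0, 4.8105.
Z = Σ gᵢe^(−Eᵢ/kT) = 6·e^(−0) + 5·e^(−4.8105) = 6.0000 + 0.040719 = 6.0407.
⟨E⟩ = Σ EᵢPᵢ = 0.11122 ε.
S/k_B = ln Z + ⟨E⟩/kT = ln(6.0407) + 0.11122/3.43 = 1.7985 + 0.032426 = 1.83.

1.83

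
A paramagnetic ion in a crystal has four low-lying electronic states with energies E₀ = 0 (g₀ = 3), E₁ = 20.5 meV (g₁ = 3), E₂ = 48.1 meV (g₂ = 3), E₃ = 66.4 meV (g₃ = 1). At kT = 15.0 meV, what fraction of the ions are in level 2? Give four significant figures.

Eᵢ/kT = 0, 1.36667, 3.20667, 4.42667.
Z = Σ gᵢe^(−Eᵢ/kT) = 3·e^(−0) + 3·e^(−1.36667) + 3·e^(−3.20667) + 1·e^(−4.42667) = 3.00000 + 0.764864 + 0.121474 + 0.0119542 = 3.89829.
P₂ = g₂ e^(−E₂/kT) / Z = 0.121474/3.89829 = 0.03116.

0.03116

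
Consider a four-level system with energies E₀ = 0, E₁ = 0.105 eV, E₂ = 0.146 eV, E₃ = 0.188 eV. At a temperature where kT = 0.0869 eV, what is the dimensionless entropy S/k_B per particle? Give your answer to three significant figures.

1.05

Eᵢ/kT = 0, 1.2083, 1.6801, 2.1634.
Z = Σ e^(−Eᵢ/kT) = e^(−0) + e^(−1.2083) + e^(−1.6801) + e^(−2.1634) = 1.0000 + 0.29870 + 0.18636 + 0.11493 = 1.6000.
⟨E⟩ = Σ EᵢPᵢ = 0.050112 eV.
S/k_B = ln Z + ⟨E⟩/kT = ln(1.6000) + 0.050112/0.0869 = 0.47000 + 0.57666 = 1.05.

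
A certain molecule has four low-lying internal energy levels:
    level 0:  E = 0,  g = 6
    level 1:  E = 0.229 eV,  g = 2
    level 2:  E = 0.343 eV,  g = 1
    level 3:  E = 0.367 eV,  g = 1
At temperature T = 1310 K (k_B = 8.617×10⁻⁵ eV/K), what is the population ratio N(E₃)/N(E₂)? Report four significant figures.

k_BT = 8.617×10⁻⁵ × 1310 K = 0.112883 eV.
n₃/n₂ = (g₃/g₂) exp[−(E₃−E₂)/kT] = (1/1) × exp(−(0.024 eV)/(0.112883 eV)) = (1/1) × exp(-0.212610) = 0.8085.

0.8085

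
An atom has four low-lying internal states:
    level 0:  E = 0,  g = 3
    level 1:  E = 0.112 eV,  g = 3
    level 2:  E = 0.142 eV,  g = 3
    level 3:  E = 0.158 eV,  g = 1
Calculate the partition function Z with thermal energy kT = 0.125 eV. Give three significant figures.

Z = 5.47

Eᵢ/kT = 0, 0.89600, 1.1360, 1.2640.
Z = Σ gᵢe^(−Eᵢ/kT) = 3·e^(−0) + 3·e^(−0.89600) + 3·e^(−1.1360) + 1·e^(−1.2640) = 3.0000 + 1.2246 + 0.96330 + 0.28252 = 5.4704.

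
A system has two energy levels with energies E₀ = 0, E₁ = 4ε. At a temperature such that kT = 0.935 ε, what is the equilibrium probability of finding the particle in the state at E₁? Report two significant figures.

0.014

Eᵢ/kT = 0, 4.278.
Z = Σ e^(−Eᵢ/kT) = e^(−0) + e^(−4.278) = 1.000 + 0.01387 = 1.014.
P₁ = e^(−E₁/kT) / Z = 0.01387/1.014 = 0.014.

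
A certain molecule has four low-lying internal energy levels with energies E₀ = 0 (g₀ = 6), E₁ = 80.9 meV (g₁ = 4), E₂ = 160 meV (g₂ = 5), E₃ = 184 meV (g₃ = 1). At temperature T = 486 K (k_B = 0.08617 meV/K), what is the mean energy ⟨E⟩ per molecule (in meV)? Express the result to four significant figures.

9.952 meV

k_BT = 0.08617 × 486 K = 41.8786 meV.
Eᵢ/kT = 0, 1.93177, 3.82057, 4.39365.
Z = Σ gᵢe^(−Eᵢ/kT) = 6·e^(−0) + 4·e^(−1.93177) + 5·e^(−3.82057) + 1·e^(−4.39365) = 6.00000 + 0.579566 + 0.109577 + 0.0123555 = 6.70150.
⟨E⟩ = Σ Eᵢ gᵢe^(−Eᵢ/kT) / Z = (0·6.00000 + 80.9·0.579566 + 160·0.109577 + 184·0.0123555) / 6.70150 = 9.952 meV.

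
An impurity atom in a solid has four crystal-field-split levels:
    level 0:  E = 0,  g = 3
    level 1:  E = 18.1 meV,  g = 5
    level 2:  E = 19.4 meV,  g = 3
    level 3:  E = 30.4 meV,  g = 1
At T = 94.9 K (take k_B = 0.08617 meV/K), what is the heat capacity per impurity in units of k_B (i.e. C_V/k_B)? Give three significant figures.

k_BT = 0.08617 × 94.9 K = 8.1775 meV.
Eᵢ/kT = 0, 2.2134, 2.3724, 3.7175.
Z = Σ gᵢe^(−Eᵢ/kT) = 3·e^(−0) + 5·e^(−2.2134) + 3·e^(−2.3724) + 1·e^(−3.7175) = 3.0000 + 0.54664 + 0.27977 + 0.024295 = 3.8507.
⟨E⟩ = 4.1707 meV, ⟨E²⟩ = 79.682 meV².
C_V/k_B = (⟨E²⟩ − ⟨E⟩²)/(kT)² = (79.682 − 17.395)/66.872 = 0.931.

0.931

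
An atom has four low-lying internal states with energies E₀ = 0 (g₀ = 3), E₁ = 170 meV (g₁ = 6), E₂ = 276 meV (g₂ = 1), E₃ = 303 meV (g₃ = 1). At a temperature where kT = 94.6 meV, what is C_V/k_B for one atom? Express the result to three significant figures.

0.742

Eᵢ/kT = 0, 1.7970, 2.9175, 3.2030.
Z = Σ gᵢe^(−Eᵢ/kT) = 3·e^(−0) + 6·e^(−1.7970) + 1·e^(−2.9175) + 1·e^(−3.2030) = 3.0000 + 0.99477 + 0.054069 + 0.040640 = 4.0895.
⟨E⟩ = 48.013 meV, ⟨E²⟩ = 8949.4 meV².
C_V/k_B = (⟨E²⟩ − ⟨E⟩²)/(kT)² = (8949.4 − 2305.2)/8949.2 = 0.742.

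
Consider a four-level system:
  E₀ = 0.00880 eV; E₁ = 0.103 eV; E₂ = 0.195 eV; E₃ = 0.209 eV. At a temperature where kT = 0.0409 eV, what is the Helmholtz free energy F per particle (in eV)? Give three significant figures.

Eᵢ/kT = 0.21516, 2.5183, 4.7677, 5.1100.
Z = Σ e^(−Eᵢ/kT) = e^(−0.21516) + e^(−2.5183) + e^(−4.7677) + e^(−5.1100) = 0.80641 + 0.080597 + 0.0084999 + 0.0060361 = 0.90154.
F = −kT ln Z = −0.0409 × ln(0.90154) = −0.0409 × -0.10365 = 0.00424 eV.

0.00424 eV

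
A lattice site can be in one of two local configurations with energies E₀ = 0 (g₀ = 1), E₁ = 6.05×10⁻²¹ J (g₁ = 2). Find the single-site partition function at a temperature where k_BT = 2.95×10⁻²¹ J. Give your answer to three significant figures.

Eᵢ/kT = 0, 2.0508.
Z = Σ gᵢe^(−Eᵢ/kT) = 1·e^(−0) + 2·e^(−2.0508) = 1.0000 + 0.25726 = 1.2573.

Z = 1.26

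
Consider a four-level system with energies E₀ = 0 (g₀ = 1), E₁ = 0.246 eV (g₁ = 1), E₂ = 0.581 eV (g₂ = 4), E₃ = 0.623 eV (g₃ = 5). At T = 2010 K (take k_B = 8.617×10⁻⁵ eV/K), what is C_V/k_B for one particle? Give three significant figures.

k_BT = 8.617×10⁻⁵ × 2010 K = 0.17320 eV.
Eᵢ/kT = 0, 1.4203, 3.3545, 3.5970.
Z = Σ gᵢe^(−Eᵢ/kT) = 1·e^(−0) + 1·e^(−1.4203) + 4·e^(−3.3545) + 5·e^(−3.5970) = 1.0000 + 0.24164 + 0.13971 + 0.13703 = 1.5184.
⟨E⟩ = 0.14883 eV, ⟨E²⟩ = 0.075717 eV².
C_V/k_B = (⟨E²⟩ − ⟨E⟩²)/(kT)² = (0.075717 − 0.022150)/0.029998 = 1.79.

1.79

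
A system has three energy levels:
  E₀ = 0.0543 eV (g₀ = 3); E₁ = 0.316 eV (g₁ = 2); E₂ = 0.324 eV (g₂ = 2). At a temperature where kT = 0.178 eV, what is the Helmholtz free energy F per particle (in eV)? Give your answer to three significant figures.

-0.188 eV

Eᵢ/kT = 0.30506, 1.7753, 1.8202.
Z = Σ gᵢe^(−Eᵢ/kT) = 3·e^(−0.30506) + 2·e^(−1.7753) + 2·e^(−1.8202) = 2.2112 + 0.33887 + 0.32399 = 2.8741.
F = −kT ln Z = −0.178 × ln(2.8741) = −0.178 × 1.0557 = -0.188 eV.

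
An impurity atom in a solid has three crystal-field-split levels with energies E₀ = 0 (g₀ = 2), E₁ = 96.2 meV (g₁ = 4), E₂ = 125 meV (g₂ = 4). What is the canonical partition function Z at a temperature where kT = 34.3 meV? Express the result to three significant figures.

Z = 2.35

Eᵢ/kT = 0, 2.8047, 3.6443.
Z = Σ gᵢe^(−Eᵢ/kT) = 2·e^(−0) + 4·e^(−2.8047) + 4·e^(−3.6443) = 2.0000 + 0.24210 + 0.10456 = 2.3467.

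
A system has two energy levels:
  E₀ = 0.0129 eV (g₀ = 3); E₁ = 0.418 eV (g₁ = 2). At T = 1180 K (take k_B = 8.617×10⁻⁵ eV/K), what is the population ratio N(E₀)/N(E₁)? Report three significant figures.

80.6

k_BT = 8.617×10⁻⁵ × 1180 K = 0.10168 eV.
n₀/n₁ = (g₀/g₁) exp[−(E₀−E₁)/kT] = (3/2) × exp(−(-0.4051 eV)/(0.10168 eV)) = (3/2) × exp(3.9841) = 80.6.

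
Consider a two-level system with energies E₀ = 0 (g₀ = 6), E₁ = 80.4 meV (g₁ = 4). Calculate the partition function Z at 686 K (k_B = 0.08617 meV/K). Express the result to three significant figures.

Z = 7.03

k_BT = 0.08617 × 686 K = 59.113 meV.
Eᵢ/kT = 0, 1.3601.
Z = Σ gᵢe^(−Eᵢ/kT) = 6·e^(−0) + 4·e^(−1.3601) = 6.0000 + 1.0265 = 7.0265.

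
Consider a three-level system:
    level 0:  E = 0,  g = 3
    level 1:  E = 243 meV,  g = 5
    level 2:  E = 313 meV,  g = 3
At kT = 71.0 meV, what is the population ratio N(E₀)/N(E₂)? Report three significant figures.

82.1

n₀/n₂ = (g₀/g₂) exp[−(E₀−E₂)/kT] = (3/3) × exp(−(-313 meV)/(71.0 meV)) = (3/3) × exp(4.4085) = 82.1.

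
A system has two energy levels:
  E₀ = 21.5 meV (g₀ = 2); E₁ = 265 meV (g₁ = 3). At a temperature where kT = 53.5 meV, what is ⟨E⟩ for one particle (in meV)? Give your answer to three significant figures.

25.3 meV

Eᵢ/kT = 0.40187, 4.9533.
Z = Σ gᵢe^(−Eᵢ/kT) = 2·e^(−0.40187) + 3·e^(−4.9533) = 1.3381 + 0.021180 = 1.3593.
⟨E⟩ = Σ Eᵢ gᵢe^(−Eᵢ/kT) / Z = (21.5·1.3381 + 265·0.021180) / 1.3593 = 25.3 meV.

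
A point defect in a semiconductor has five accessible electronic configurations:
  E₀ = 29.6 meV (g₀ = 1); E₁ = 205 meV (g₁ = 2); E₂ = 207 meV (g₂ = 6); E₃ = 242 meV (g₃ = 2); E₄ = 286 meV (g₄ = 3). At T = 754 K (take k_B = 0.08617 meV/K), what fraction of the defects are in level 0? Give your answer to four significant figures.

k_BT = 0.08617 × 754 K = 64.9722 meV.
Eᵢ/kT = 0.455579, 3.15520, 3.18598, 3.72467, 4.40188.
Z = Σ gᵢe^(−Eᵢ/kT) = 1·e^(−0.455579) + 2·e^(−3.15520) + 6·e^(−3.18598) + 2·e^(−3.72467) + 3·e^(−4.40188) = 0.634081 + 0.0852597 + 0.248026 + 0.0482421 + 0.0367628 = 1.05237.
P₀ = g₀ e^(−E₀/kT) / Z = 0.634081/1.05237 = 0.6025.

0.6025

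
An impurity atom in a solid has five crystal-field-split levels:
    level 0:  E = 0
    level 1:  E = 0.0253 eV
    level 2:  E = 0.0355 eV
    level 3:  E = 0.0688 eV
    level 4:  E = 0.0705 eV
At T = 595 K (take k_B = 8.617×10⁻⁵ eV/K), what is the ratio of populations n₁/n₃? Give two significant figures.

2.3

k_BT = 8.617×10⁻⁵ × 595 K = 0.05127 eV.
n₁/n₃ = exp[−(E₁−E₃)/kT] = exp(−(-0.0435 eV)/(0.05127 eV)) = exp(0.8484) = 2.3.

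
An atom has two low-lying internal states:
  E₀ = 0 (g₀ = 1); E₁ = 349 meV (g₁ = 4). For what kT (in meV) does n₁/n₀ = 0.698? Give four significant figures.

199.9 meV

n₁/n₀ = (g₁/g₀) exp[−(E₁−E₀)/kT] = 0.698.
⇒ (E₁−E₀)/kT = ln((4/1)/0.698) = ln(5.73066) = 1.74583.
kT = 349 meV / 1.74583 = 199.9 meV.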